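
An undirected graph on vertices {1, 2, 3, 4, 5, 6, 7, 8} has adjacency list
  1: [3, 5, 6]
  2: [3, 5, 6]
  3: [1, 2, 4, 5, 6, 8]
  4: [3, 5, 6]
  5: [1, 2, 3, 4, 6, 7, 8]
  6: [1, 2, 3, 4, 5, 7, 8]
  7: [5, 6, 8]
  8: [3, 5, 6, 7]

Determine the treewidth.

A width-3 tree decomposition is:
Bags: B1 = {3, 5, 6, 8}  B2 = {1, 3, 5, 6}  B3 = {2, 3, 5, 6}  B4 = {5, 6, 7, 8}  B5 = {3, 4, 5, 6}
Tree: B1–B2, B1–B3, B1–B4, B3–B5
The largest bag has 4 vertices, giving width 3; this decomposition certifies tw(G) ≤ 3. Conversely, {3, 5, 6, 8} is a clique of size 4, and the vertices of any clique must share a bag in every tree decomposition; so some bag has ≥ 4 vertices and tw(G) ≥ 3. Therefore the treewidth is 3.

3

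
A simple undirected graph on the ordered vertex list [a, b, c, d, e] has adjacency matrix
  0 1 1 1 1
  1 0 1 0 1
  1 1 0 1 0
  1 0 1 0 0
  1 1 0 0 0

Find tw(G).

2

A width-2 tree decomposition is:
Bags: B1 = {a, b, e}  B2 = {a, b, c}  B3 = {a, c, d}
Tree: B1–B2, B2–B3
Every bag has size at most 3, so the width is 3 − 1 = 2 and tw(G) ≤ 2. For the lower bound, the 3 vertices {a, b, e} are pairwise adjacent, and any tree decomposition puts a clique entirely inside one bag — forcing width ≥ 2. Hence tw(G) = 2 exactly.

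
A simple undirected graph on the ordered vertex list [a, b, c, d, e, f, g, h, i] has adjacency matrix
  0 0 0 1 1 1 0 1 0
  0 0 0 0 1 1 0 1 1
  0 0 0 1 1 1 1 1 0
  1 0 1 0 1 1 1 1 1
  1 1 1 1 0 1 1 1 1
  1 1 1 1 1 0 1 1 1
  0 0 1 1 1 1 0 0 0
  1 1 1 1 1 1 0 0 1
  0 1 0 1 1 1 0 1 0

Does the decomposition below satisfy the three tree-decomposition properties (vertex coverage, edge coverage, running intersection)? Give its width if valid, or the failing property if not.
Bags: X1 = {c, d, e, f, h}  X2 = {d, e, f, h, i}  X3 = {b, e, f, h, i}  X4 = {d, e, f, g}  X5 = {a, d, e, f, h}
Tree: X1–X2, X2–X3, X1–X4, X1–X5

A tree decomposition must satisfy three properties: every vertex lies in some bag; for every edge, both endpoints lie together in some bag; and for every vertex, the bags containing it form a connected subtree. Here edge (c,g) lies in no bag, so the decomposition is invalid.

No — edge (c,g) lies in no bag.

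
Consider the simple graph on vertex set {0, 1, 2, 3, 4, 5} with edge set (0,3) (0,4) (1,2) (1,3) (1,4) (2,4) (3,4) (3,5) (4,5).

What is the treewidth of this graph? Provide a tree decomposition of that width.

Treewidth 2.
Bags: B1 = {1, 3, 4}  B2 = {3, 4, 5}  B3 = {0, 3, 4}  B4 = {1, 2, 4}
Tree: B1–B2, B1–B3, B1–B4

Every bag has size at most 3, so the width is 3 − 1 = 2 and tw(G) ≤ 2. For the lower bound, the 3 vertices {1, 2, 4} are pairwise adjacent, and any tree decomposition puts a clique entirely inside one bag — forcing width ≥ 2. Therefore the treewidth is 2.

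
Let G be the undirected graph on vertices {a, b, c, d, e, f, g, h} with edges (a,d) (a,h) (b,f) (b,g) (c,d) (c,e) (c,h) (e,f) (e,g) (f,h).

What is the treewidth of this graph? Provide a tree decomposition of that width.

The largest bag has 3 vertices, giving width 2; this decomposition certifies tw(G) ≤ 2. Since a–d–c–h–a is a cycle in G, G is not acyclic. Forests are exactly the graphs of treewidth ≤ 1, so tw(G) ≥ 2. Hence tw(G) = 2 exactly.

Treewidth 2.
One such decomposition:
Bags: B1 = {a, d, h}  B2 = {c, d, h}  B3 = {c, f, h}  B4 = {c, e, f}  B5 = {b, e, f}  B6 = {b, e, g}
Tree: B1–B2, B2–B3, B3–B4, B4–B5, B5–B6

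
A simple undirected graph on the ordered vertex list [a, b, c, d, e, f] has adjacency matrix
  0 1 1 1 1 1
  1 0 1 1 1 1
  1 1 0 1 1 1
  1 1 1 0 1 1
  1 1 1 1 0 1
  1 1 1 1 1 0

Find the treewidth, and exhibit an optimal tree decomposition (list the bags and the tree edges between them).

Treewidth 5.
Bags: B1 = {a, b, c, d, e, f}
Tree: (single bag)

With just one bag of size 6, the width is 6 − 1 = 5, so tw(G) ≤ 5. Conversely, {a, b, c, d, e, f} is a clique of size 6, and the vertices of any clique must share a bag in every tree decomposition; so some bag has ≥ 6 vertices and tw(G) ≥ 5. Therefore the treewidth is 5.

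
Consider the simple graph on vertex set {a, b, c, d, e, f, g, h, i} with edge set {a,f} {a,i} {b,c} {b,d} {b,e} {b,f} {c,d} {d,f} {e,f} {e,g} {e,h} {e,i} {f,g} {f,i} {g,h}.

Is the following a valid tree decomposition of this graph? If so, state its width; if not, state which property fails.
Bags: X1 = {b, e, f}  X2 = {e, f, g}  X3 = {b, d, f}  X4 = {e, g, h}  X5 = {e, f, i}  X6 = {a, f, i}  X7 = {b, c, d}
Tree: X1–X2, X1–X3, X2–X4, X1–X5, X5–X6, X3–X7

Checking the three conditions: (i) the bags cover all of {a, b, c, d, e, f, g, h, i}; (ii) for each edge, some bag contains both endpoints; (iii) the bags containing any fixed vertex form a subtree. All hold, so the decomposition is valid with width 3 − 1 = 2.

Yes; width 2.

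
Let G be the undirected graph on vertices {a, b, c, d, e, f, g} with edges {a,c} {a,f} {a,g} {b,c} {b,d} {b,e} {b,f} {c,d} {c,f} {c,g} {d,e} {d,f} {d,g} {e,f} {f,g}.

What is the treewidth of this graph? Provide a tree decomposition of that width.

Each bag holds 4 vertices, so the decomposition has width 3, which upper-bounds the treewidth. For the lower bound, the 4 vertices {b, d, e, f} are pairwise adjacent, and any tree decomposition puts a clique entirely inside one bag — forcing width ≥ 3. Combining the bounds, tw(G) = 3.

Treewidth 3.
One optimal decomposition is:
Bags: B1 = {b, c, d, f}  B2 = {b, d, e, f}  B3 = {c, d, f, g}  B4 = {a, c, f, g}
Tree: B1–B2, B1–B3, B3–B4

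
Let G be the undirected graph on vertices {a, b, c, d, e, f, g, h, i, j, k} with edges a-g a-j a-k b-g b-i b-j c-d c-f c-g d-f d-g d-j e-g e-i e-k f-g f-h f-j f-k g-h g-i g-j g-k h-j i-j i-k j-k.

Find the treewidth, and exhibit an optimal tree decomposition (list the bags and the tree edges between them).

Treewidth 3.
One such decomposition:
Bags: B1 = {f, g, j, k}  B2 = {g, i, j, k}  B3 = {d, f, g, j}  B4 = {c, d, f, g}  B5 = {e, g, i, k}  B6 = {a, g, j, k}  B7 = {f, g, h, j}  B8 = {b, g, i, j}
Tree: B1–B2, B1–B3, B3–B4, B2–B5, B2–B6, B1–B7, B2–B8

The largest bag has 4 vertices, giving width 3; this decomposition certifies tw(G) ≤ 3. For the lower bound, the 4 vertices {a, g, j, k} are pairwise adjacent, and any tree decomposition puts a clique entirely inside one bag — forcing width ≥ 3. Hence tw(G) = 3 exactly.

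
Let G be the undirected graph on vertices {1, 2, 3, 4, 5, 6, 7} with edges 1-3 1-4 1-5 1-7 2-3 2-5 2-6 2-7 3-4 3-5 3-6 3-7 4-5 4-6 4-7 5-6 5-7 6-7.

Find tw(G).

A width-4 tree decomposition is:
Bags: B1 = {3, 4, 5, 6, 7}  B2 = {1, 3, 4, 5, 7}  B3 = {2, 3, 5, 6, 7}
Tree: B1–B2, B1–B3
Each bag holds 5 vertices, so the decomposition has width 4, which upper-bounds the treewidth. For the lower bound, the 5 vertices {2, 3, 5, 6, 7} are pairwise adjacent, and any tree decomposition puts a clique entirely inside one bag — forcing width ≥ 4. Combining the bounds, tw(G) = 4.

4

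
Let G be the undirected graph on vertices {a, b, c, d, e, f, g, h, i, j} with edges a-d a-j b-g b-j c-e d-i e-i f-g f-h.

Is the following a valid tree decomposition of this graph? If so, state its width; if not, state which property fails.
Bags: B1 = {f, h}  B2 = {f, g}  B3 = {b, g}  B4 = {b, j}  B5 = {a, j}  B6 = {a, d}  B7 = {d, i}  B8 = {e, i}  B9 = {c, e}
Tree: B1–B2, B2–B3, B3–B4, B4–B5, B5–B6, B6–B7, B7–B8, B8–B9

Checking the three conditions: (i) the bags cover all of {a, b, c, d, e, f, g, h, i, j}; (ii) for each edge, some bag contains both endpoints; (iii) the bags containing any fixed vertex form a subtree. All hold, so the decomposition is valid with width 2 − 1 = 1.

Yes; width 1.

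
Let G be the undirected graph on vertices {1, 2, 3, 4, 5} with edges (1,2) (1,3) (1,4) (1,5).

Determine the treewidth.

1

A width-1 tree decomposition is:
Bags: B1 = {1, 2}  B2 = {1, 3}  B3 = {1, 5}  B4 = {1, 4}
Tree: B1–B2, B2–B3, B1–B4
Each bag holds 2 vertices, so the decomposition has width 1, which upper-bounds the treewidth. Since G has at least one edge (e.g. 1–2), it is not an edgeless graph, so tw(G) ≥ 1. Therefore the treewidth is 1.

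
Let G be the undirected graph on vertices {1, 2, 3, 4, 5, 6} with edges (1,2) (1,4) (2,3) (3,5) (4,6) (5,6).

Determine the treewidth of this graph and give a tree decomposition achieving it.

Every bag has size at most 3, so the width is 3 − 1 = 2 and tw(G) ≤ 2. For the lower bound, G contains the cycle 5–6–4–1–2–3–5, so G is not a forest; only forests have treewidth ≤ 1, hence tw(G) ≥ 2. Therefore the treewidth is 2.

Treewidth 2.
Bags: B1 = {4, 5, 6}  B2 = {1, 4, 5}  B3 = {1, 2, 5}  B4 = {2, 3, 5}
Tree: B1–B2, B2–B3, B3–B4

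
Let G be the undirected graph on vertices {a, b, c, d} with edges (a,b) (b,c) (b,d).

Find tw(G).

1

A width-1 tree decomposition is:
Bags: B1 = {a, b}  B2 = {b, c}  B3 = {b, d}
Tree: B1–B2, B1–B3
Each bag holds 2 vertices, so the decomposition has width 1, which upper-bounds the treewidth. Since G has at least one edge (e.g. a–b), it is not an edgeless graph, so tw(G) ≥ 1. The upper and lower bounds meet at 1, so that is the treewidth.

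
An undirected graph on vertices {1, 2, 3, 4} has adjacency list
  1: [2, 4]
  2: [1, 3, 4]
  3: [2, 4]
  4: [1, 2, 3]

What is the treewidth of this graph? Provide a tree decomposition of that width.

The largest bag has 3 vertices, giving width 2; this decomposition certifies tw(G) ≤ 2. On the other hand G contains the 3-clique {1, 2, 4}. A clique must lie in a single bag of any decomposition, so no decomposition can have width below 2. Hence tw(G) = 2 exactly.

Treewidth 2.
One such decomposition:
Bags: B1 = {1, 2, 4}  B2 = {2, 3, 4}
Tree: B1–B2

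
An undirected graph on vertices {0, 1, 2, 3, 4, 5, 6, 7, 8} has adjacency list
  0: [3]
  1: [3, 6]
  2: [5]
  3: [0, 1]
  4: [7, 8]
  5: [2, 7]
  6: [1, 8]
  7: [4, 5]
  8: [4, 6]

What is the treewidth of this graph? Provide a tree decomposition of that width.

Treewidth 1.
One such decomposition:
Bags: B1 = {0, 3}  B2 = {1, 3}  B3 = {1, 6}  B4 = {6, 8}  B5 = {4, 8}  B6 = {4, 7}  B7 = {5, 7}  B8 = {2, 5}
Tree: B1–B2, B2–B3, B3–B4, B4–B5, B5–B6, B6–B7, B7–B8

Every bag has size at most 2, so the width is 2 − 1 = 1 and tw(G) ≤ 1. Any graph with an edge has treewidth ≥ 1, and G has the edge 0–3. Hence tw(G) = 1 exactly.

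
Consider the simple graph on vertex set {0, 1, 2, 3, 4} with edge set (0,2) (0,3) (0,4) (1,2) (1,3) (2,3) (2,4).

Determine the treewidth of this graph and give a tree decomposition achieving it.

Treewidth 2.
Bags: B1 = {1, 2, 3}  B2 = {0, 2, 3}  B3 = {0, 2, 4}
Tree: B1–B2, B2–B3

Every bag has size at most 3, so the width is 3 − 1 = 2 and tw(G) ≤ 2. On the other hand G contains the 3-clique {0, 2, 3}. A clique must lie in a single bag of any decomposition, so no decomposition can have width below 2. The upper and lower bounds meet at 2, so that is the treewidth.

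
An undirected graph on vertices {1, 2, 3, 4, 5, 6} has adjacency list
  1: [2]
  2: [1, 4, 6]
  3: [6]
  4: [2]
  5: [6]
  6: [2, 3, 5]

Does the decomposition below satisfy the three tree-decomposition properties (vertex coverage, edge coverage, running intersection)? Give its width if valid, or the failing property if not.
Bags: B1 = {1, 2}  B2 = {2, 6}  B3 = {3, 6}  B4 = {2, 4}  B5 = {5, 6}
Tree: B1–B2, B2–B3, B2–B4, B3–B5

Vertex coverage: the bags together contain {1, 2, 3, 4, 5, 6}, the full vertex set. Edge coverage: each edge of G has both endpoints in at least one bag. Running intersection: for every vertex, the bags containing it form a connected subtree. All three properties hold, so this is a valid tree decomposition of width max|bag| − 1 = 1, and hence tw(G) ≤ 1.

Yes; width 1.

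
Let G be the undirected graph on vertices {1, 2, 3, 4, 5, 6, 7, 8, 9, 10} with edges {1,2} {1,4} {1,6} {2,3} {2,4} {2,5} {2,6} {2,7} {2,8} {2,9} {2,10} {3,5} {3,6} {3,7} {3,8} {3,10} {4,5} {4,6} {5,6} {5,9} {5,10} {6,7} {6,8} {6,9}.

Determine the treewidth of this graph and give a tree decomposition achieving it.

The largest bag has 4 vertices, giving width 3; this decomposition certifies tw(G) ≤ 3. On the other hand G contains the 4-clique {2, 3, 5, 10}. A clique must lie in a single bag of any decomposition, so no decomposition can have width below 3. Combining the bounds, tw(G) = 3.

Treewidth 3.
One such decomposition:
Bags: B1 = {2, 3, 5, 6}  B2 = {2, 4, 5, 6}  B3 = {2, 3, 6, 7}  B4 = {2, 3, 5, 10}  B5 = {2, 3, 6, 8}  B6 = {2, 5, 6, 9}  B7 = {1, 2, 4, 6}
Tree: B1–B2, B1–B3, B1–B4, B3–B5, B1–B6, B2–B7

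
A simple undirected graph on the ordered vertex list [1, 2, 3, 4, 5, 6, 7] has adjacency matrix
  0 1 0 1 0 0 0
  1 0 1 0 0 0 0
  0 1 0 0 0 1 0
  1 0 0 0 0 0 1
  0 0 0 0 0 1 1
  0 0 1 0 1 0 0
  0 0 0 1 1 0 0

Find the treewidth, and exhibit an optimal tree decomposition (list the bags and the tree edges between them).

Each bag holds 3 vertices, so the decomposition has width 2, which upper-bounds the treewidth. For the lower bound, G contains the cycle 7–5–6–3–2–1–4–7, so G is not a forest; only forests have treewidth ≤ 1, hence tw(G) ≥ 2. The upper and lower bounds meet at 2, so that is the treewidth.

Treewidth 2.
Bags: B1 = {5, 6, 7}  B2 = {3, 6, 7}  B3 = {2, 3, 7}  B4 = {1, 2, 7}  B5 = {1, 4, 7}
Tree: B1–B2, B2–B3, B3–B4, B4–B5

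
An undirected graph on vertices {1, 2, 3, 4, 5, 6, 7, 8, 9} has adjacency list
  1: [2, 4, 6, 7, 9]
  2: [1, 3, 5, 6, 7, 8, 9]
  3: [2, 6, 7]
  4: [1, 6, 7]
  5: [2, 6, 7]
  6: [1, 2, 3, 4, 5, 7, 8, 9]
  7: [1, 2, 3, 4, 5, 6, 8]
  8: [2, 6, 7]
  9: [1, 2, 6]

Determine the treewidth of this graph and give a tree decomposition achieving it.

Treewidth 3.
Bags: B1 = {1, 2, 6, 9}  B2 = {1, 2, 6, 7}  B3 = {2, 5, 6, 7}  B4 = {2, 3, 6, 7}  B5 = {1, 4, 6, 7}  B6 = {2, 6, 7, 8}
Tree: B1–B2, B2–B3, B2–B4, B2–B5, B2–B6

Each bag holds 4 vertices, so the decomposition has width 3, which upper-bounds the treewidth. For the lower bound, the 4 vertices {1, 2, 6, 9} are pairwise adjacent, and any tree decomposition puts a clique entirely inside one bag — forcing width ≥ 3. Combining the bounds, tw(G) = 3.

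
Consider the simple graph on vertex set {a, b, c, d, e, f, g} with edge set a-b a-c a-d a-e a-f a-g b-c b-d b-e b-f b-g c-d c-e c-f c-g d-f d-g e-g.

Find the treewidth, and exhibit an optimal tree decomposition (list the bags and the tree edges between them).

Each bag holds 5 vertices, so the decomposition has width 4, which upper-bounds the treewidth. For the lower bound, the 5 vertices {a, b, c, d, g} are pairwise adjacent, and any tree decomposition puts a clique entirely inside one bag — forcing width ≥ 4. The upper and lower bounds meet at 4, so that is the treewidth.

Treewidth 4.
Bags: B1 = {a, b, c, d, f}  B2 = {a, b, c, d, g}  B3 = {a, b, c, e, g}
Tree: B1–B2, B2–B3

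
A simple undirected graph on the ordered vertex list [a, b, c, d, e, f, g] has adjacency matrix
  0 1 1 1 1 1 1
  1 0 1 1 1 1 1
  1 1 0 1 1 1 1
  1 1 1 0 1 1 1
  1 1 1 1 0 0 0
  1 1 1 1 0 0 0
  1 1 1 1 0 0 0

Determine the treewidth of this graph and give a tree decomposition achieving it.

Each bag holds 5 vertices, so the decomposition has width 4, which upper-bounds the treewidth. Conversely, {a, b, c, d, g} is a clique of size 5, and the vertices of any clique must share a bag in every tree decomposition; so some bag has ≥ 5 vertices and tw(G) ≥ 4. Therefore the treewidth is 4.

Treewidth 4.
One such decomposition:
Bags: B1 = {a, b, c, d, g}  B2 = {a, b, c, d, f}  B3 = {a, b, c, d, e}
Tree: B1–B2, B2–B3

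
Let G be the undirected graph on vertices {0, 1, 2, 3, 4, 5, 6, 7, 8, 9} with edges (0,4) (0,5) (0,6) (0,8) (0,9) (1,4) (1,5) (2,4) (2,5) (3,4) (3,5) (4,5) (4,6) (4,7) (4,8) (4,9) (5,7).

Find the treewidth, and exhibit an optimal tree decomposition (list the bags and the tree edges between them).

Every bag has size at most 3, so the width is 3 − 1 = 2 and tw(G) ≤ 2. On the other hand G contains the 3-clique {0, 4, 8}. A clique must lie in a single bag of any decomposition, so no decomposition can have width below 2. Hence tw(G) = 2 exactly.

Treewidth 2.
Bags: B1 = {0, 4, 6}  B2 = {0, 4, 5}  B3 = {0, 4, 9}  B4 = {4, 5, 7}  B5 = {3, 4, 5}  B6 = {0, 4, 8}  B7 = {2, 4, 5}  B8 = {1, 4, 5}
Tree: B1–B2, B2–B3, B2–B4, B2–B5, B2–B6, B4–B7, B7–B8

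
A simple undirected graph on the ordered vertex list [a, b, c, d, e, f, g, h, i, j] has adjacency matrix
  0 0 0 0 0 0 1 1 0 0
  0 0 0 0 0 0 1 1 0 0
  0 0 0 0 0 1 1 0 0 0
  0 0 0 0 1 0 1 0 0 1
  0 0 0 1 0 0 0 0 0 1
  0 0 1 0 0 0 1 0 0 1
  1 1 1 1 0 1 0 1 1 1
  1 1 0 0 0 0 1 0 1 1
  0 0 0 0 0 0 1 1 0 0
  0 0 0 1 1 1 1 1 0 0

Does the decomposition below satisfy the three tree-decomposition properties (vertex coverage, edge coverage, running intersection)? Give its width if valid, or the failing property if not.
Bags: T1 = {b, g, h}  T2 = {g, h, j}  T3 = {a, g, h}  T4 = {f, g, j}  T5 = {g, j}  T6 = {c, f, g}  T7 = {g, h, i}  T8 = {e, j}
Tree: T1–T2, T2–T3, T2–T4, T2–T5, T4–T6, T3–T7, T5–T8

No — vertex d appears in no bag.

A tree decomposition must satisfy three properties: every vertex lies in some bag; for every edge, both endpoints lie together in some bag; and for every vertex, the bags containing it form a connected subtree. Here vertex d appears in no bag, so the decomposition is invalid.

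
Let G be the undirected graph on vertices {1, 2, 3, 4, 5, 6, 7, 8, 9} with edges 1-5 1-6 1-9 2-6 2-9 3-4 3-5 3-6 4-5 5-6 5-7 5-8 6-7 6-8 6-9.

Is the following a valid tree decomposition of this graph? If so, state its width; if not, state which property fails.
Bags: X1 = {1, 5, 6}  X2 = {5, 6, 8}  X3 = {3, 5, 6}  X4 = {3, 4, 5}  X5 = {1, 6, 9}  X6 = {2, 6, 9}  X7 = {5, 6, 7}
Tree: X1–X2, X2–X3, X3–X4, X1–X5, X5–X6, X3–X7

Yes; width 2.

Checking the three conditions: (i) the bags cover all of {1, 2, 3, 4, 5, 6, 7, 8, 9}; (ii) for each edge, some bag contains both endpoints; (iii) the bags containing any fixed vertex form a subtree. All hold, so the decomposition is valid with width 3 − 1 = 2.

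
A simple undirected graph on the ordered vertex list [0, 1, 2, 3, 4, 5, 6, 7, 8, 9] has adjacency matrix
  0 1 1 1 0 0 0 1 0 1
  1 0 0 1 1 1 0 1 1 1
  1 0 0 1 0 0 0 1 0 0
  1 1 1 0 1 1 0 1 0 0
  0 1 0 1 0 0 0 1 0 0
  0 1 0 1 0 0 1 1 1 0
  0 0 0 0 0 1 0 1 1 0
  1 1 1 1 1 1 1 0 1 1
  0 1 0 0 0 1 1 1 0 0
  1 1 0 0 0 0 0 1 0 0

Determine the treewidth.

3

A width-3 tree decomposition is:
Bags: B1 = {0, 1, 3, 7}  B2 = {1, 3, 4, 7}  B3 = {1, 3, 5, 7}  B4 = {0, 1, 7, 9}  B5 = {1, 5, 7, 8}  B6 = {0, 2, 3, 7}  B7 = {5, 6, 7, 8}
Tree: B1–B2, B1–B3, B1–B4, B3–B5, B1–B6, B5–B7
Every bag has size at most 4, so the width is 4 − 1 = 3 and tw(G) ≤ 3. Conversely, {1, 5, 7, 8} is a clique of size 4, and the vertices of any clique must share a bag in every tree decomposition; so some bag has ≥ 4 vertices and tw(G) ≥ 3. Therefore the treewidth is 3.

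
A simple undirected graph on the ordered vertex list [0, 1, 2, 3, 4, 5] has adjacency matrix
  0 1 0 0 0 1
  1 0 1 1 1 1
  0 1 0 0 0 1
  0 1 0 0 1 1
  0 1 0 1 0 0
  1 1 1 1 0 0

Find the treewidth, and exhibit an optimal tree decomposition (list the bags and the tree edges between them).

Treewidth 2.
One optimal decomposition is:
Bags: B1 = {0, 1, 5}  B2 = {1, 3, 5}  B3 = {1, 3, 4}  B4 = {1, 2, 5}
Tree: B1–B2, B2–B3, B2–B4

Every bag has size at most 3, so the width is 3 − 1 = 2 and tw(G) ≤ 2. Conversely, {1, 3, 4} is a clique of size 3, and the vertices of any clique must share a bag in every tree decomposition; so some bag has ≥ 3 vertices and tw(G) ≥ 2. Combining the bounds, tw(G) = 2.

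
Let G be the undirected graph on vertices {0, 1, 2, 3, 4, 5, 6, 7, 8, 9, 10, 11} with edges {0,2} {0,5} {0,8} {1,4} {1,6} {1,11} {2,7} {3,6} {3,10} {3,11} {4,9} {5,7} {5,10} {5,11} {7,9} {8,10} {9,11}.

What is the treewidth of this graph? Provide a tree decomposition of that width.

Every bag has size at most 4, so the width is 4 − 1 = 3 and tw(G) ≤ 3. For the lower bound: the 4 vertex sets {0,2,8}, {10}, {5}, {3,7,9,11} are disjoint, each induces a connected subgraph, and every pair is joined by at least one edge of G. Contracting each set to a single vertex therefore yields K_{4} as a minor, and since treewidth is minor-monotone, tw(G) ≥ tw(K_{4}) = 3. Therefore the treewidth is 3.

Treewidth 3.
Bags: B1 = {0, 2, 8, 10}  B2 = {0, 2, 5, 10}  B3 = {2, 5, 7, 10}  B4 = {3, 5, 7, 10}  B5 = {3, 5, 7, 11}  B6 = {3, 7, 9, 11}  B7 = {3, 6, 9, 11}  B8 = {1, 6, 9, 11}  B9 = {1, 4, 6, 9}
Tree: B1–B2, B2–B3, B3–B4, B4–B5, B5–B6, B6–B7, B7–B8, B8–B9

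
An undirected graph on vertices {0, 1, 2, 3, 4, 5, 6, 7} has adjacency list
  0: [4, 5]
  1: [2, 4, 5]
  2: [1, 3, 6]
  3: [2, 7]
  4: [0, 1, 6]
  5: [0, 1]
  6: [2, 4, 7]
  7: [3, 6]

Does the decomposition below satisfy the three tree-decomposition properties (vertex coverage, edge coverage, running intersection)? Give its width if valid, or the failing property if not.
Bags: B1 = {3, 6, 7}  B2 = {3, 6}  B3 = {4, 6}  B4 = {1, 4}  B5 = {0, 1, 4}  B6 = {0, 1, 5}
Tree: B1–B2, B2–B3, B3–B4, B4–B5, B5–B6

No — vertex 2 appears in no bag.

A tree decomposition must satisfy three properties: every vertex lies in some bag; for every edge, both endpoints lie together in some bag; and for every vertex, the bags containing it form a connected subtree. Here vertex 2 appears in no bag, so the decomposition is invalid.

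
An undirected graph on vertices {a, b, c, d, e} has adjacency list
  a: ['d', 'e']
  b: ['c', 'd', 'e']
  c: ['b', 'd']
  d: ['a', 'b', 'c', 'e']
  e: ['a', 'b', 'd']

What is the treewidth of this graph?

2

A width-2 tree decomposition is:
Bags: B1 = {b, d, e}  B2 = {a, d, e}  B3 = {b, c, d}
Tree: B1–B2, B1–B3
Every bag has size at most 3, so the width is 3 − 1 = 2 and tw(G) ≤ 2. On the other hand G contains the 3-clique {a, d, e}. A clique must lie in a single bag of any decomposition, so no decomposition can have width below 2. Therefore the treewidth is 2.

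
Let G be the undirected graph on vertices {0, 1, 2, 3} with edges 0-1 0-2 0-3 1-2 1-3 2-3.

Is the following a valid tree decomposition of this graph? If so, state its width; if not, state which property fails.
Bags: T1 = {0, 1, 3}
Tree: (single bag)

A tree decomposition must satisfy three properties: every vertex lies in some bag; for every edge, both endpoints lie together in some bag; and for every vertex, the bags containing it form a connected subtree. Here vertex 2 appears in no bag, so the decomposition is invalid.

No — vertex 2 appears in no bag.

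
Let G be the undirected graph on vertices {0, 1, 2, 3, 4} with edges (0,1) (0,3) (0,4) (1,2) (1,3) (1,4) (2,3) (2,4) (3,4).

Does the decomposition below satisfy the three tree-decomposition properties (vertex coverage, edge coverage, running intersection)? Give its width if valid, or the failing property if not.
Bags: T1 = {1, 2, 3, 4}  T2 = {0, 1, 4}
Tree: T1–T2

No — edge (3,0) lies in no bag.

A tree decomposition must satisfy three properties: every vertex lies in some bag; for every edge, both endpoints lie together in some bag; and for every vertex, the bags containing it form a connected subtree. Here edge (3,0) lies in no bag, so the decomposition is invalid.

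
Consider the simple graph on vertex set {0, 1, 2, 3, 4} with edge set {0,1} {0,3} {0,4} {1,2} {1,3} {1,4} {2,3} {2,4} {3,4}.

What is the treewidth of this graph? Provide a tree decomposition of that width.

The largest bag has 4 vertices, giving width 3; this decomposition certifies tw(G) ≤ 3. For the lower bound, the 4 vertices {0, 1, 3, 4} are pairwise adjacent, and any tree decomposition puts a clique entirely inside one bag — forcing width ≥ 3. Combining the bounds, tw(G) = 3.

Treewidth 3.
Bags: B1 = {1, 2, 3, 4}  B2 = {0, 1, 3, 4}
Tree: B1–B2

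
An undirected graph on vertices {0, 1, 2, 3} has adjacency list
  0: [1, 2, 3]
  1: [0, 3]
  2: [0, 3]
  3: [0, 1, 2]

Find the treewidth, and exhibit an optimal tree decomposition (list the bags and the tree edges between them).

Each bag holds 3 vertices, so the decomposition has width 2, which upper-bounds the treewidth. Conversely, {0, 1, 3} is a clique of size 3, and the vertices of any clique must share a bag in every tree decomposition; so some bag has ≥ 3 vertices and tw(G) ≥ 2. The upper and lower bounds meet at 2, so that is the treewidth.

Treewidth 2.
One optimal decomposition is:
Bags: B1 = {0, 2, 3}  B2 = {0, 1, 3}
Tree: B1–B2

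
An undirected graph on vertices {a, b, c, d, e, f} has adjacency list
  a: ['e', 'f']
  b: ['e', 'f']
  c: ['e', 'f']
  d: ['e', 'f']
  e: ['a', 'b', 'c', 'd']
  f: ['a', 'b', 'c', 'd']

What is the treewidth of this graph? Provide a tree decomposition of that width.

Every bag has size at most 3, so the width is 3 − 1 = 2 and tw(G) ≤ 2. Since a–f–b–e–a is a cycle in G, G is not acyclic. Forests are exactly the graphs of treewidth ≤ 1, so tw(G) ≥ 2. Hence tw(G) = 2 exactly.

Treewidth 2.
Bags: B1 = {a, e, f}  B2 = {b, e, f}  B3 = {c, e, f}  B4 = {d, e, f}
Tree: B1–B2, B2–B3, B3–B4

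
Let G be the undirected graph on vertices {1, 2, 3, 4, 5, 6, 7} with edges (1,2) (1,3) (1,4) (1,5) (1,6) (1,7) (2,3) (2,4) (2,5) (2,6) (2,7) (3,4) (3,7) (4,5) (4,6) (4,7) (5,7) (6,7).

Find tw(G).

A width-4 tree decomposition is:
Bags: B1 = {1, 2, 3, 4, 7}  B2 = {1, 2, 4, 6, 7}  B3 = {1, 2, 4, 5, 7}
Tree: B1–B2, B1–B3
Every bag has size at most 5, so the width is 5 − 1 = 4 and tw(G) ≤ 4. For the lower bound, the 5 vertices {1, 2, 3, 4, 7} are pairwise adjacent, and any tree decomposition puts a clique entirely inside one bag — forcing width ≥ 4. Hence tw(G) = 4 exactly.

4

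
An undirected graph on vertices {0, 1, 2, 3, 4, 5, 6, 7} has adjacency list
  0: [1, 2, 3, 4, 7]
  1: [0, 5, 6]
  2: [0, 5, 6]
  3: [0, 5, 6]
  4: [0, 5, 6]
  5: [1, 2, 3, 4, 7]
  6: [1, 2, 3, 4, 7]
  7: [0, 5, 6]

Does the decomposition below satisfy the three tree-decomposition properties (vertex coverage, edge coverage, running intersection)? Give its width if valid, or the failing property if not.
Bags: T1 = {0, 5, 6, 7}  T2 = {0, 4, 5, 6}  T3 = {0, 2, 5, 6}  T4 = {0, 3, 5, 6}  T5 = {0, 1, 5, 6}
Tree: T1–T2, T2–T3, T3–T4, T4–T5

Yes; width 3.

Checking the three conditions: (i) the bags cover all of {0, 1, 2, 3, 4, 5, 6, 7}; (ii) for each edge, some bag contains both endpoints; (iii) the bags containing any fixed vertex form a subtree. All hold, so the decomposition is valid with width 4 − 1 = 3.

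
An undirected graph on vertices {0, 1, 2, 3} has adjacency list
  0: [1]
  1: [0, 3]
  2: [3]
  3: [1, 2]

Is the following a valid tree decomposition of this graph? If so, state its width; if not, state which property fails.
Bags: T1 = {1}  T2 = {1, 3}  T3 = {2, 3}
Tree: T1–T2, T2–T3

No — vertex 0 appears in no bag.

A tree decomposition must satisfy three properties: every vertex lies in some bag; for every edge, both endpoints lie together in some bag; and for every vertex, the bags containing it form a connected subtree. Here vertex 0 appears in no bag, so the decomposition is invalid.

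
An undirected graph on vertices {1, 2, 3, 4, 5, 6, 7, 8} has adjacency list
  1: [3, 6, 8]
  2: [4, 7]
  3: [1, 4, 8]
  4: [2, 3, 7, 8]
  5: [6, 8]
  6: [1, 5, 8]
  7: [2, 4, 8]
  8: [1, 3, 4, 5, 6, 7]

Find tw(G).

2

A width-2 tree decomposition is:
Bags: B1 = {1, 3, 8}  B2 = {3, 4, 8}  B3 = {4, 7, 8}  B4 = {1, 6, 8}  B5 = {5, 6, 8}  B6 = {2, 4, 7}
Tree: B1–B2, B2–B3, B1–B4, B4–B5, B3–B6
Each bag holds 3 vertices, so the decomposition has width 2, which upper-bounds the treewidth. For the lower bound, the 3 vertices {1, 3, 8} are pairwise adjacent, and any tree decomposition puts a clique entirely inside one bag — forcing width ≥ 2. Combining the bounds, tw(G) = 2.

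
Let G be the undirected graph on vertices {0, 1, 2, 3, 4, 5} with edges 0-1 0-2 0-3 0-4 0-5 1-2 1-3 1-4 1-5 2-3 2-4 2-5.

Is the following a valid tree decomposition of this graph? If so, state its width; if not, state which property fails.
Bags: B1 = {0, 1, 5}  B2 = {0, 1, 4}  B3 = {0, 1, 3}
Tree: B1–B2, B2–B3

No — vertex 2 appears in no bag.

A tree decomposition must satisfy three properties: every vertex lies in some bag; for every edge, both endpoints lie together in some bag; and for every vertex, the bags containing it form a connected subtree. Here vertex 2 appears in no bag, so the decomposition is invalid.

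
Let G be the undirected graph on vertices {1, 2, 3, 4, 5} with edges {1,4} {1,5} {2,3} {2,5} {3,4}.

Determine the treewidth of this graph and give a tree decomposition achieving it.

The largest bag has 3 vertices, giving width 2; this decomposition certifies tw(G) ≤ 2. For the lower bound, G contains the cycle 3–2–5–1–4–3, so G is not a forest; only forests have treewidth ≤ 1, hence tw(G) ≥ 2. Hence tw(G) = 2 exactly.

Treewidth 2.
Bags: B1 = {2, 3, 5}  B2 = {1, 3, 5}  B3 = {1, 3, 4}
Tree: B1–B2, B2–B3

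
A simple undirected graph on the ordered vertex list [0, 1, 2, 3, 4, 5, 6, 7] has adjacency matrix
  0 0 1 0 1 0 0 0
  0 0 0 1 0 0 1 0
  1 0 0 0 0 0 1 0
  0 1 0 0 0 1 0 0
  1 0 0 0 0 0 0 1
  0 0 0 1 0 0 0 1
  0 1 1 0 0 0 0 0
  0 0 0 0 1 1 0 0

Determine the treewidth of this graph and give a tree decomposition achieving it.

Treewidth 2.
One such decomposition:
Bags: B1 = {1, 3, 6}  B2 = {3, 5, 6}  B3 = {5, 6, 7}  B4 = {4, 6, 7}  B5 = {0, 4, 6}  B6 = {0, 2, 6}
Tree: B1–B2, B2–B3, B3–B4, B4–B5, B5–B6

Each bag holds 3 vertices, so the decomposition has width 2, which upper-bounds the treewidth. The edges 6–1–3–5–7–4–0–2–6 form a cycle, so G is not a tree and its treewidth is at least 2. Therefore the treewidth is 2.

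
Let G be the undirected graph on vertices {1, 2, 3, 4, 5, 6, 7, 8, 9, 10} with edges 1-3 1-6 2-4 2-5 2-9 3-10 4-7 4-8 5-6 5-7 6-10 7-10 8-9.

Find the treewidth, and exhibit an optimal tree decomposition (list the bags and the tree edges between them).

Treewidth 2.
Bags: B1 = {1, 3, 10}  B2 = {1, 6, 10}  B3 = {6, 7, 10}  B4 = {5, 6, 7}  B5 = {4, 5, 7}  B6 = {2, 4, 5}  B7 = {2, 4, 8}  B8 = {2, 8, 9}
Tree: B1–B2, B2–B3, B3–B4, B4–B5, B5–B6, B6–B7, B7–B8

Every bag has size at most 3, so the width is 3 − 1 = 2 and tw(G) ≤ 2. The edges 3–1–6–10–3 form a cycle, so G is not a tree and its treewidth is at least 2. Hence tw(G) = 2 exactly.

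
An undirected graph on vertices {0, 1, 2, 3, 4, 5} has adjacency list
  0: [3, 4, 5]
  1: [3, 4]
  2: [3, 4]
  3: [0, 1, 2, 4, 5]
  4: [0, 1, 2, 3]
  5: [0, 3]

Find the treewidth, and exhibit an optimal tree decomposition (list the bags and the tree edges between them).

Treewidth 2.
Bags: B1 = {2, 3, 4}  B2 = {0, 3, 4}  B3 = {0, 3, 5}  B4 = {1, 3, 4}
Tree: B1–B2, B2–B3, B2–B4

The largest bag has 3 vertices, giving width 2; this decomposition certifies tw(G) ≤ 2. Conversely, {0, 3, 4} is a clique of size 3, and the vertices of any clique must share a bag in every tree decomposition; so some bag has ≥ 3 vertices and tw(G) ≥ 2. Hence tw(G) = 2 exactly.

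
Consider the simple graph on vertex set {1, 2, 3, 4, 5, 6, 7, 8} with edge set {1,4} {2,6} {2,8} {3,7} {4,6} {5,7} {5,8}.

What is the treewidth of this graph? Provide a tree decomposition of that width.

Every bag has size at most 2, so the width is 2 − 1 = 1 and tw(G) ≤ 1. G has an edge, so its treewidth is at least 1. Therefore the treewidth is 1.

Treewidth 1.
One such decomposition:
Bags: B1 = {3, 7}  B2 = {5, 7}  B3 = {5, 8}  B4 = {2, 8}  B5 = {2, 6}  B6 = {4, 6}  B7 = {1, 4}
Tree: B1–B2, B2–B3, B3–B4, B4–B5, B5–B6, B6–B7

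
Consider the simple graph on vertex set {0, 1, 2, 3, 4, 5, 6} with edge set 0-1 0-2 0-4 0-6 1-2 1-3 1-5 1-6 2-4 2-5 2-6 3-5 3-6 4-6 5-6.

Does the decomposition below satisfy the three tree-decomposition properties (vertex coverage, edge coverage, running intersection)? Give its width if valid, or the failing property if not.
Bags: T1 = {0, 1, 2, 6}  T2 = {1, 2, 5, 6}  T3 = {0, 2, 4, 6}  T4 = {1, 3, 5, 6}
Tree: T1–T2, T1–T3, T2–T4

Yes; width 3.

Every vertex of G appears in some bag (union = {0, 1, 2, 3, 4, 5, 6}); every edge is covered by a bag; and for each vertex v the set of bags containing v is connected in the bag tree. The decomposition is therefore valid. The largest bag has 4 vertices, so the width is 3.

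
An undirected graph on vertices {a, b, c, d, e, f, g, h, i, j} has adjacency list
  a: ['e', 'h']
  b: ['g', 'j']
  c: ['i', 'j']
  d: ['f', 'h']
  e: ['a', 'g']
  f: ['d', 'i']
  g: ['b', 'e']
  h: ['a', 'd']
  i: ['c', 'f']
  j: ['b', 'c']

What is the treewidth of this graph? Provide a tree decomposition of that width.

Each bag holds 3 vertices, so the decomposition has width 2, which upper-bounds the treewidth. The edges d–f–i–c–j–b–g–e–a–h–d form a cycle, so G is not a tree and its treewidth is at least 2. Hence tw(G) = 2 exactly.

Treewidth 2.
One optimal decomposition is:
Bags: B1 = {d, f, i}  B2 = {c, d, i}  B3 = {c, d, j}  B4 = {b, d, j}  B5 = {b, d, g}  B6 = {d, e, g}  B7 = {a, d, e}  B8 = {a, d, h}
Tree: B1–B2, B2–B3, B3–B4, B4–B5, B5–B6, B6–B7, B7–B8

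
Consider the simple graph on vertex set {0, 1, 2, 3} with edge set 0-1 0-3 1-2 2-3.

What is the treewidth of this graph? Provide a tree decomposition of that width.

Treewidth 2.
Bags: B1 = {0, 2, 3}  B2 = {0, 1, 2}
Tree: B1–B2

Each bag holds 3 vertices, so the decomposition has width 2, which upper-bounds the treewidth. For the lower bound, G contains the cycle 0–3–2–1–0, so G is not a forest; only forests have treewidth ≤ 1, hence tw(G) ≥ 2. Therefore the treewidth is 2.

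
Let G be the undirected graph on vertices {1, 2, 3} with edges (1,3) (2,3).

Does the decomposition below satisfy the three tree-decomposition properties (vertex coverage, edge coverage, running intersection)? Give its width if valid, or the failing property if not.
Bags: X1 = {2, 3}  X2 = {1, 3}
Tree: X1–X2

Yes; width 1.

Vertex coverage: the bags together contain {1, 2, 3}, the full vertex set. Edge coverage: each edge of G has both endpoints in at least one bag. Running intersection: for every vertex, the bags containing it form a connected subtree. All three properties hold, so this is a valid tree decomposition of width max|bag| − 1 = 1, and hence tw(G) ≤ 1.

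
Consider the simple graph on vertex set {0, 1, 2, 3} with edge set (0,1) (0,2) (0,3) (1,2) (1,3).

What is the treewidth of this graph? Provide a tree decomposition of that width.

Treewidth 2.
One optimal decomposition is:
Bags: B1 = {0, 1, 2}  B2 = {0, 1, 3}
Tree: B1–B2

Every bag has size at most 3, so the width is 3 − 1 = 2 and tw(G) ≤ 2. On the other hand G contains the 3-clique {0, 1, 2}. A clique must lie in a single bag of any decomposition, so no decomposition can have width below 2. Therefore the treewidth is 2.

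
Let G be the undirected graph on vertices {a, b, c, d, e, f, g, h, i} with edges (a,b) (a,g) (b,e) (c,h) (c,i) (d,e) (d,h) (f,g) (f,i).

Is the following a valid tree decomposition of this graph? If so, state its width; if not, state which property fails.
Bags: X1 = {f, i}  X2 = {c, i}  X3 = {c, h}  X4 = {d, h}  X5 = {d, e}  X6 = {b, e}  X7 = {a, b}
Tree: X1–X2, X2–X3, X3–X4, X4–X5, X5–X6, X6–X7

No — vertex g appears in no bag.

A tree decomposition must satisfy three properties: every vertex lies in some bag; for every edge, both endpoints lie together in some bag; and for every vertex, the bags containing it form a connected subtree. Here vertex g appears in no bag, so the decomposition is invalid.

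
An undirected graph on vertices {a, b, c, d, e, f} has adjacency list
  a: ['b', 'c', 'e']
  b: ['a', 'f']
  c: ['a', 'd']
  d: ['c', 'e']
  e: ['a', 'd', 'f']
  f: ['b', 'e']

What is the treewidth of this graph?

A width-2 tree decomposition is:
Bags: B1 = {a, c, d}  B2 = {a, d, e}  B3 = {a, b, e}  B4 = {b, e, f}
Tree: B1–B2, B2–B3, B3–B4
Each bag holds 3 vertices, so the decomposition has width 2, which upper-bounds the treewidth. Since c–d–e–a–c is a cycle in G, G is not acyclic. Forests are exactly the graphs of treewidth ≤ 1, so tw(G) ≥ 2. Hence tw(G) = 2 exactly.

2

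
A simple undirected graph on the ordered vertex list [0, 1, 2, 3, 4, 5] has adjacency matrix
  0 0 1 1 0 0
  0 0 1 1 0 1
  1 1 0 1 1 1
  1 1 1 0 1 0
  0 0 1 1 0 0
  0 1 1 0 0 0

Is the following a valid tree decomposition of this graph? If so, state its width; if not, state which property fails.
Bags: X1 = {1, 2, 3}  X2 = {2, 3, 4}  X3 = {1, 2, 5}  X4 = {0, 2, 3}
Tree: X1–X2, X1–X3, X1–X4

Yes; width 2.

Every vertex of G appears in some bag (union = {0, 1, 2, 3, 4, 5}); every edge is covered by a bag; and for each vertex v the set of bags containing v is connected in the bag tree. The decomposition is therefore valid. The largest bag has 3 vertices, so the width is 2.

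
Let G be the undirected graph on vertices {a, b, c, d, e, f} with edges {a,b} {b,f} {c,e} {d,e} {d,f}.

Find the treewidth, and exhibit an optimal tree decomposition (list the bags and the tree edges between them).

Each bag holds 2 vertices, so the decomposition has width 1, which upper-bounds the treewidth. G has an edge, so its treewidth is at least 1. Combining the bounds, tw(G) = 1.

Treewidth 1.
One such decomposition:
Bags: B1 = {a, b}  B2 = {b, f}  B3 = {d, f}  B4 = {d, e}  B5 = {c, e}
Tree: B1–B2, B2–B3, B3–B4, B4–B5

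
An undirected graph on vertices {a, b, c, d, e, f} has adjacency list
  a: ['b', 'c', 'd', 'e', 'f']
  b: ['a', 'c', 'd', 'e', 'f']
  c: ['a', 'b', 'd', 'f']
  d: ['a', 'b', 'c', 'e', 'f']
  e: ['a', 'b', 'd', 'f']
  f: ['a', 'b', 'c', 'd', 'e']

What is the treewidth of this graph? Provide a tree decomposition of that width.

The largest bag has 5 vertices, giving width 4; this decomposition certifies tw(G) ≤ 4. On the other hand G contains the 5-clique {a, b, d, e, f}. A clique must lie in a single bag of any decomposition, so no decomposition can have width below 4. The upper and lower bounds meet at 4, so that is the treewidth.

Treewidth 4.
One such decomposition:
Bags: B1 = {a, b, d, e, f}  B2 = {a, b, c, d, f}
Tree: B1–B2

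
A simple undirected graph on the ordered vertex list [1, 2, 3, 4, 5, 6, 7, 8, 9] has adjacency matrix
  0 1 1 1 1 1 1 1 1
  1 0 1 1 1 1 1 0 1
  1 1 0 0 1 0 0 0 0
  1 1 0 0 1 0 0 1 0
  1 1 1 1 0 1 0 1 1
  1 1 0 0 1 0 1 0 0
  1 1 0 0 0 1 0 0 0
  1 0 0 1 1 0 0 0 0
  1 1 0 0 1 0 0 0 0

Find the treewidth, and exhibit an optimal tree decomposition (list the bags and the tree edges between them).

Treewidth 3.
One optimal decomposition is:
Bags: B1 = {1, 2, 5, 9}  B2 = {1, 2, 3, 5}  B3 = {1, 2, 4, 5}  B4 = {1, 2, 5, 6}  B5 = {1, 4, 5, 8}  B6 = {1, 2, 6, 7}
Tree: B1–B2, B2–B3, B3–B4, B3–B5, B4–B6

Each bag holds 4 vertices, so the decomposition has width 3, which upper-bounds the treewidth. On the other hand G contains the 4-clique {1, 4, 5, 8}. A clique must lie in a single bag of any decomposition, so no decomposition can have width below 3. The upper and lower bounds meet at 3, so that is the treewidth.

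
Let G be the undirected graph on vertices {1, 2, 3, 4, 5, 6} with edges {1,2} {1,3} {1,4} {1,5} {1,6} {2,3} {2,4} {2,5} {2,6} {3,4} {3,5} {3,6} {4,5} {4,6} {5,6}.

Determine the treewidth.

5

A width-5 tree decomposition is:
Bags: B1 = {1, 2, 3, 4, 5, 6}
Tree: (single bag)
With just one bag of size 6, the width is 6 − 1 = 5, so tw(G) ≤ 5. Conversely, {1, 2, 3, 4, 5, 6} is a clique of size 6, and the vertices of any clique must share a bag in every tree decomposition; so some bag has ≥ 6 vertices and tw(G) ≥ 5. Hence tw(G) = 5 exactly.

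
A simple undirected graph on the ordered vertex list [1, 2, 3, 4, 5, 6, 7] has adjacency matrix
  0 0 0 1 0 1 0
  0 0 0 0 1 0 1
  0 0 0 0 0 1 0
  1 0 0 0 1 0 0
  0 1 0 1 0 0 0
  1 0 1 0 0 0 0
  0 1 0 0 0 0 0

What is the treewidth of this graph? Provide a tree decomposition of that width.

Treewidth 1.
One optimal decomposition is:
Bags: B1 = {2, 7}  B2 = {2, 5}  B3 = {4, 5}  B4 = {1, 4}  B5 = {1, 6}  B6 = {3, 6}
Tree: B1–B2, B2–B3, B3–B4, B4–B5, B5–B6

Every bag has size at most 2, so the width is 2 − 1 = 1 and tw(G) ≤ 1. Since G has at least one edge (e.g. 7–2), it is not an edgeless graph, so tw(G) ≥ 1. The upper and lower bounds meet at 1, so that is the treewidth.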